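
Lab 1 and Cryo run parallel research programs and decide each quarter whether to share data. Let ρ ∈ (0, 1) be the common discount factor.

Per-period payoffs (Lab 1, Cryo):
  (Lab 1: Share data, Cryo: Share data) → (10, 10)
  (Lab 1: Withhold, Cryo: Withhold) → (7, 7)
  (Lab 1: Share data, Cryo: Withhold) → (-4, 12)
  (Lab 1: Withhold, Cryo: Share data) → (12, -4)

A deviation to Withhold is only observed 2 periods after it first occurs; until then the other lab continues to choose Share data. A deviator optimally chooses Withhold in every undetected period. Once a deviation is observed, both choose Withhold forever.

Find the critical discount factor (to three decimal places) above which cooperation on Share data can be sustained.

Deviating for the 2 undetected periods gains 12−10 = 2 per period over cooperation, then loses 10−7 = 3 per period forever once punishment starts.
Gain: 2(1 + ρ + … + ρ^1); loss: 3·ρ^2/(1−ρ).
No profitable deviation ⇔ 2(1−ρ^2) ≤ 3·ρ^2, i.e. ρ^2 ≥ 2/(2+3) = 2/5.
Hence ρ ≥ (2/5)^(1/2) ≈ 0.632.

0.632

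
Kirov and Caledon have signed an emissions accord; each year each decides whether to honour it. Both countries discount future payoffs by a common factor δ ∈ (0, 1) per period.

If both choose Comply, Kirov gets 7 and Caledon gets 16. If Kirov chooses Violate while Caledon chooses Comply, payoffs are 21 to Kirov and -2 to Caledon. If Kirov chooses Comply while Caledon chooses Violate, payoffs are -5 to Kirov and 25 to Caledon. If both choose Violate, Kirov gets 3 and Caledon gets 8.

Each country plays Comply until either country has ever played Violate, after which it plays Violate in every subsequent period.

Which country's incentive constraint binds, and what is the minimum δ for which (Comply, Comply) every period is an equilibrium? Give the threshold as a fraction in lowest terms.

Kirov; δ ≥ 7/9

Kirov: cooperation gives 7 each period; deviation gives 21 once then 3 forever.
  7/(1−δ) ≥ 21 + 3δ/(1−δ) ⇒ δ ≥ 14/18 = 7/9.
Caledon: cooperation gives 16 each period; deviation gives 25 once then 8 forever.
  δ ≥ 9/17.
Both must hold, so the binding constraint is Kirov's: δ ≥ 7/9.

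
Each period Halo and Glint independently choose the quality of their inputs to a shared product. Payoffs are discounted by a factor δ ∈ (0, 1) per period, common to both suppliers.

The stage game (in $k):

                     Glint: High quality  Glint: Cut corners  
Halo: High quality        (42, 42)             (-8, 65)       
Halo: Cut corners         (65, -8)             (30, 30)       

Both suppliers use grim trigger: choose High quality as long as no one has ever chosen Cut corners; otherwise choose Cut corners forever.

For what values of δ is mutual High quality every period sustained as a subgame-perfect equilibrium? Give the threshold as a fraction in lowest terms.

One-period gain from deviating is 65 − 42 = 23. The loss is 42 − 30 = 12 in every subsequent period, with present value 12·δ/(1−δ).
Deviation is unprofitable when 12·δ/(1−δ) ≥ 23, i.e. δ/(1−δ) ≥ 23/12.
Equivalently δ ≥ 23/(23+12) = 23/35.

23/35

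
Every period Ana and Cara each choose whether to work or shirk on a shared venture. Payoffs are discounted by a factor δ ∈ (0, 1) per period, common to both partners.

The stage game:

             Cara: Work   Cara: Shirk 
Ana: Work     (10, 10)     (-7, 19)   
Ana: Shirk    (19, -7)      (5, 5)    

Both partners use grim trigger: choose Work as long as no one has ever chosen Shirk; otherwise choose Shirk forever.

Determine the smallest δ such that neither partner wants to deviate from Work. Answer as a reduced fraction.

9/14

Cooperation forever yields 10 each period: 10/(1−δ).
Deviating yields 19 once, then 5 forever: 19 + 5δ/(1−δ).
No profitable deviation requires 10/(1−δ) ≥ 19 + 5δ/(1−δ).
Multiplying by (1−δ): 10 ≥ 19(1−δ) + 5δ = 19 − 14δ.
So 14δ ≥ 9, i.e. δ ≥ 9/14.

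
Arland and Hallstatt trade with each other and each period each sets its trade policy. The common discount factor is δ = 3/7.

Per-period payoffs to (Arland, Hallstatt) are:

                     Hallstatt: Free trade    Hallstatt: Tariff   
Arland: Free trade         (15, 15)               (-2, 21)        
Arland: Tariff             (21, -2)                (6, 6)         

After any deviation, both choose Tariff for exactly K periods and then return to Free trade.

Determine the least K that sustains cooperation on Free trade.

IC: δ(1−δ^K)/(1−δ) ≥ (21−15)/(15−6) = 2/3.
With δ = 3/7: need 1 − δ^K ≥ 2/3·(1−3/7)/(3/7), i.e. δ^K ≤ 0.1111.
Since (3/7)^2 = 0.1837 and (3/7)^3 = 0.0787, the smallest such K is 3.

3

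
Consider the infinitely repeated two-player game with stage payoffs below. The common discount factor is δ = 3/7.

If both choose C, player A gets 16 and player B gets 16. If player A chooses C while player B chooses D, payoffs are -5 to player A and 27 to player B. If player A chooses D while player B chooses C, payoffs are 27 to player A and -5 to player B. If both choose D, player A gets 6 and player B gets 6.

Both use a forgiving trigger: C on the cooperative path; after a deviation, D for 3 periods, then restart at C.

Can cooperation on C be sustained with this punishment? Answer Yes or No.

No

Comparing payoff streams over the 4 periods until play realigns: cooperate → 16(1+δ+…+δ^3); deviate → 27 + 6(δ+…+δ^3).
Cooperation is sustained iff (16−6)(δ+…+δ^3) ≥ 27−16.
δ+…+δ^3 = 3/7·(1−(3/7)^3)/(1−3/7) = 0.6910, and (27−16)/(16−6) = 1.1000.
0.6910 < 1.1000, so cooperation is not sustainable.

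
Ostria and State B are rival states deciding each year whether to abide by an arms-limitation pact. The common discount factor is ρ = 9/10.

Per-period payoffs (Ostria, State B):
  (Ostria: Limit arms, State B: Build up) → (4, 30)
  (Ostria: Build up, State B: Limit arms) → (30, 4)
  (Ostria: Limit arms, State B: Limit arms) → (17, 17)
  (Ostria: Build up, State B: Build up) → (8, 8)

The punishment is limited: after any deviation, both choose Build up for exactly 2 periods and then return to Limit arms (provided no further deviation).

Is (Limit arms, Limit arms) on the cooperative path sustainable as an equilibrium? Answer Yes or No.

Comparing payoff streams over the 3 periods until play realigns: cooperate → 17(1+ρ+…+ρ^2); deviate → 30 + 8(ρ+…+ρ^2).
Cooperation is sustained iff (17−8)(ρ+…+ρ^2) ≥ 30−17.
ρ+…+ρ^2 = 9/10·(1−(9/10)^2)/(1−9/10) = 1.7100, and (30−17)/(17−8) = 1.4444.
1.7100 ≥ 1.4444, so cooperation is sustainable.

Yes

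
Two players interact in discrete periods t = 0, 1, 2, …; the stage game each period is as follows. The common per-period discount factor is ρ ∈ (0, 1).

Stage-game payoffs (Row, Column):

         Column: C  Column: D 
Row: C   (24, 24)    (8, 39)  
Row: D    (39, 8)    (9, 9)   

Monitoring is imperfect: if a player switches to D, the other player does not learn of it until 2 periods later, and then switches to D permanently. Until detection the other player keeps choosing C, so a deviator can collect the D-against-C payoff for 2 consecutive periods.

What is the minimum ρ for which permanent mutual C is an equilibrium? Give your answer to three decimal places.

0.707

A deviator earns 39 for 2 periods, then 9 forever; cooperating earns 24 forever. Multiplying the IC by (1−ρ):
24 ≥ 39(1−ρ^2) + 9ρ^2, so 30·ρ^2 ≥ 15 and ρ^2 ≥ 1/2.
ρ ≥ (1/2)^(1/2) ≈ 0.707.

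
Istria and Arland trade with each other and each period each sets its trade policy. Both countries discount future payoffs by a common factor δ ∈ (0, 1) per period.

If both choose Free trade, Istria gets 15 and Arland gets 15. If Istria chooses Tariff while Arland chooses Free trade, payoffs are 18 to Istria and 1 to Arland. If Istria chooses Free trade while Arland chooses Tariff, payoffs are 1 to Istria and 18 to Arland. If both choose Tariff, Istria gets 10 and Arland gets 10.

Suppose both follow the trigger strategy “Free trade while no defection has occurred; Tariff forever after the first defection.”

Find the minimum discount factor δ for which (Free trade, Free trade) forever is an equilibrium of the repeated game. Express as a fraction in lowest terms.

3/8

Under grim trigger the critical discount factor is (T−C)/(T−P) with T = 18, C = 15, P = 10.
δ* = (18−15)/(18−10) = 3/8.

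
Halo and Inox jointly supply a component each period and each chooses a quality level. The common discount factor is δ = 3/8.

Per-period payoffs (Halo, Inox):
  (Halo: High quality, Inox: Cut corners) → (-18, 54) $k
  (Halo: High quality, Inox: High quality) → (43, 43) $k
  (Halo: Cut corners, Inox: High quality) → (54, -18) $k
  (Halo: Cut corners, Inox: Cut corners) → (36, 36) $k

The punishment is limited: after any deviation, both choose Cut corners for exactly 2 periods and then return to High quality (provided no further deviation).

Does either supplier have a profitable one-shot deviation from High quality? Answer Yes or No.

Comparing payoff streams over the 3 periods until play realigns: cooperate → 43(1+δ+…+δ^2); deviate → 54 + 36(δ+…+δ^2).
Cooperation is sustained iff (43−36)(δ+…+δ^2) ≥ 54−43.
δ+…+δ^2 = 3/8·(1−(3/8)^2)/(1−3/8) = 0.5156, and (54−43)/(43−36) = 1.5714.
0.5156 < 1.5714, so cooperation is not sustainable.

Yes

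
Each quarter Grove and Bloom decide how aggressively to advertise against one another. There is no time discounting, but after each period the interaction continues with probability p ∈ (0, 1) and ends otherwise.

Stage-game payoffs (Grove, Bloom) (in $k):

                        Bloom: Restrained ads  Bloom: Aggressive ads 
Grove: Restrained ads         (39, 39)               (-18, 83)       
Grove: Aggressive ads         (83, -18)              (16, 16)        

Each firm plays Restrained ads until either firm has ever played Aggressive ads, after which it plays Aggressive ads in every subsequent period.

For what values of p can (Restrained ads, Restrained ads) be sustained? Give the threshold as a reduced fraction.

Expected cooperation value is 39 + p·39 + p²·39 + … = 39/(1−p); deviation gives 83 + p·16/(1−p).
39 ≥ 83(1−p) + 16p ⇒ 67p ≥ 44 ⇒ p ≥ 44/67.

44/67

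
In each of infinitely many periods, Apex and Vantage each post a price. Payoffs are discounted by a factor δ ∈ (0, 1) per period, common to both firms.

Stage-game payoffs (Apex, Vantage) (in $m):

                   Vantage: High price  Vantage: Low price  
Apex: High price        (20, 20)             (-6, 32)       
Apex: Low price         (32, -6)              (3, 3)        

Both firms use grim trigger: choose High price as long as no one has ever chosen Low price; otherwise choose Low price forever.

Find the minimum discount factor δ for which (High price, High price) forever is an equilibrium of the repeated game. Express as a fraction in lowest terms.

12/29

One-period gain from deviating is 32 − 20 = 12. The loss is 20 − 3 = 17 in every subsequent period, with present value 17·δ/(1−δ).
Deviation is unprofitable when 17·δ/(1−δ) ≥ 12, i.e. δ/(1−δ) ≥ 12/17.
Equivalently δ ≥ 12/(12+17) = 12/29.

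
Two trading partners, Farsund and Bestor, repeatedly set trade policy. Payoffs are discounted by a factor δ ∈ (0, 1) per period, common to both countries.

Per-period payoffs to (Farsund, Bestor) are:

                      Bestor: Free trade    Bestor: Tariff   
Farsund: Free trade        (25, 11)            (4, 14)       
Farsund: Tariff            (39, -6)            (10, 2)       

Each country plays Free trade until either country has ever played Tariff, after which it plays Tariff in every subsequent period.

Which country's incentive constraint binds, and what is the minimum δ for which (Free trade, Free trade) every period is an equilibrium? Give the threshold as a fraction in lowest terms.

Farsund; δ ≥ 14/29

Farsund's threshold: (39−25)/(39−10) = 14/29.
Bestor's threshold: (14−11)/(14−2) = 1/4.
14/29 > 1/4, so Farsund binds and δ* = 14/29.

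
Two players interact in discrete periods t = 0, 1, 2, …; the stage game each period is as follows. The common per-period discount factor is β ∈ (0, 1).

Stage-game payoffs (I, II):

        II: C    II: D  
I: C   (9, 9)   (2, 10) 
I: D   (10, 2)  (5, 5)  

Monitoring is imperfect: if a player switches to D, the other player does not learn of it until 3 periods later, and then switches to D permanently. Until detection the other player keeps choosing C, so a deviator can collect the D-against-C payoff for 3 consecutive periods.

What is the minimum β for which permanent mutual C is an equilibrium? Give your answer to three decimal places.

0.585

The best deviation is to choose D for all 3 undetected periods, earning 10 each, then 5 forever once detected.
Deviation value: 10(1−β^3)/(1−β) + 5β^3/(1−β); cooperation value: 9/(1−β).
IC: 9 ≥ 10(1−β^3) + 5β^3 = 10 − 5β^3.
So β^3 ≥ 1/5, giving β ≥ (1/5)^(1/3) ≈ 0.585.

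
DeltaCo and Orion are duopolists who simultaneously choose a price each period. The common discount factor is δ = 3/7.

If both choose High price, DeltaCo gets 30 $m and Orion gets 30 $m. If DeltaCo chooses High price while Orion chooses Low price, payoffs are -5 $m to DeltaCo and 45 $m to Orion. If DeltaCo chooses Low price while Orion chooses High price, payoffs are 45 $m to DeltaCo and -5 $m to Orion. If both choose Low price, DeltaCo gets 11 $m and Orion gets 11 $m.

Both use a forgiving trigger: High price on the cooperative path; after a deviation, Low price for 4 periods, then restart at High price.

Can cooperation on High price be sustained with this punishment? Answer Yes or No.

A one-shot deviation gives 45 now, then 11 for 4 periods, then back to 30.
Gain from deviating: (45−30) today; loss: (30−11) in each of the next 4 periods.
No-deviation condition: (30−11)(δ+…+δ^4) ≥ 45−30, i.e. δ+…+δ^4 ≥ 15/19.
At δ = 3/7: δ+…+δ^4 = 0.7247 < 0.7895.
So cooperation is not sustainable.

No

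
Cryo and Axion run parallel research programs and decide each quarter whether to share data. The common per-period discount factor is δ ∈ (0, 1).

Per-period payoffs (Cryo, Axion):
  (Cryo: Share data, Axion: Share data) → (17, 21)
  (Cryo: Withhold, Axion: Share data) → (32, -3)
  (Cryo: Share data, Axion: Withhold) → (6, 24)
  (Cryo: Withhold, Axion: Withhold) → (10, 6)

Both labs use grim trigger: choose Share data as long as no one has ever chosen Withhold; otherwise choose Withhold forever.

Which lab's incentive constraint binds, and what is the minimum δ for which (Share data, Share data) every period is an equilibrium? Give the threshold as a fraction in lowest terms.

Cryo: cooperation gives 17 each period; deviation gives 32 once then 10 forever.
  17/(1−δ) ≥ 32 + 10δ/(1−δ) ⇒ δ ≥ 15/22.
Axion: cooperation gives 21 each period; deviation gives 24 once then 6 forever.
  δ ≥ 3/18 = 1/6.
Both must hold, so the binding constraint is Cryo's: δ ≥ 15/22.

Cryo; δ ≥ 15/22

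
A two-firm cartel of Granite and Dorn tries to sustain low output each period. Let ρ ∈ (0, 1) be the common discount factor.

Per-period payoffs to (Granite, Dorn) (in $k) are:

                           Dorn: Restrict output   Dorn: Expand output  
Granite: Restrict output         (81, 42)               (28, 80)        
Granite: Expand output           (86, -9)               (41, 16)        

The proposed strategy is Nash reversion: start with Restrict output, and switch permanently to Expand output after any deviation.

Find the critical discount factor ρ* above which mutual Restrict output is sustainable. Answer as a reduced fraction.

19/32

For Granite: deviation gain 86−81 = 5, per-period punishment loss 81−41 = 40. IC gives ρ ≥ 5/45 = 1/9.
For Dorn: gain 38, loss 26 per period, so ρ ≥ 38/64 = 19/32.
The tighter constraint is Dorn's, so cooperation needs ρ ≥ 19/32.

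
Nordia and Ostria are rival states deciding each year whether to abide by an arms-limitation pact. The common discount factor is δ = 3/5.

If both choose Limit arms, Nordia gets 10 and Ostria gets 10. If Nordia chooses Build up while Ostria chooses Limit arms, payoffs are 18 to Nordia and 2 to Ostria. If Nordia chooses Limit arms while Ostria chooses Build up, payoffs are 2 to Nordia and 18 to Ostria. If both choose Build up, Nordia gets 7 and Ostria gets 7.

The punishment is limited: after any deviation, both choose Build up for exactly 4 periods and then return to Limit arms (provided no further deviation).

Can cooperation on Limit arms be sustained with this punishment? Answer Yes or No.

Comparing payoff streams over the 5 periods until play realigns: cooperate → 10(1+δ+…+δ^4); deviate → 18 + 7(δ+…+δ^4).
Cooperation is sustained iff (10−7)(δ+…+δ^4) ≥ 18−10.
δ+…+δ^4 = 3/5·(1−(3/5)^4)/(1−3/5) = 1.3056, and (18−10)/(10−7) = 2.6667.
1.3056 < 2.6667, so cooperation is not sustainable.

No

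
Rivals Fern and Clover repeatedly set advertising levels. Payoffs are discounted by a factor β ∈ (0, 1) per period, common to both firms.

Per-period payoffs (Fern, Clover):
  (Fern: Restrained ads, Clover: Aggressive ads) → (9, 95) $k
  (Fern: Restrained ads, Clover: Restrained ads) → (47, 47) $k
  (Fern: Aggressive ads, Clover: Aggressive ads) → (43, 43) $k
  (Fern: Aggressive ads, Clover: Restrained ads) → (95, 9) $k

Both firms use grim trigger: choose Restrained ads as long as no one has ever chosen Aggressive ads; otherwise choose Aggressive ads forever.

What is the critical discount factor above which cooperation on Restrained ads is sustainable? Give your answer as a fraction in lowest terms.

12/13

Cooperation forever yields 47 each period: 47/(1−β).
Deviating yields 95 once, then 43 forever: 95 + 43β/(1−β).
No profitable deviation requires 47/(1−β) ≥ 95 + 43β/(1−β).
Multiplying by (1−β): 47 ≥ 95(1−β) + 43β = 95 − 52β.
So 52β ≥ 48, i.e. β ≥ 48/52 = 12/13.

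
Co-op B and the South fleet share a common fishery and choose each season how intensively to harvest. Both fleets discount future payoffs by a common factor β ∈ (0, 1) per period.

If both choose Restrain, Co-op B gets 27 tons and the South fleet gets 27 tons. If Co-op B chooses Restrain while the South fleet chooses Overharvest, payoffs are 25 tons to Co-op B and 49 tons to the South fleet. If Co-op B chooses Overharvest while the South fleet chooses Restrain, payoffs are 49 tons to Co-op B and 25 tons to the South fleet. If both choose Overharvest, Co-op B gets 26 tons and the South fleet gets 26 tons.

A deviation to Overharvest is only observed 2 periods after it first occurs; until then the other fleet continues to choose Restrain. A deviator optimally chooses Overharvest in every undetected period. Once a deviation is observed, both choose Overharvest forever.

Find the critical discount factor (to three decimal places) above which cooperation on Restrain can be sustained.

0.978

Deviating for the 2 undetected periods gains 49−27 = 22 per period over cooperation, then loses 27−26 = 1 per period forever once punishment starts.
Gain: 22(1 + β + … + β^1); loss: 1·β^2/(1−β).
No profitable deviation ⇔ 22(1−β^2) ≤ 1·β^2, i.e. β^2 ≥ 22/(22+1) = 22/23.
Hence β ≥ (22/23)^(1/2) ≈ 0.978.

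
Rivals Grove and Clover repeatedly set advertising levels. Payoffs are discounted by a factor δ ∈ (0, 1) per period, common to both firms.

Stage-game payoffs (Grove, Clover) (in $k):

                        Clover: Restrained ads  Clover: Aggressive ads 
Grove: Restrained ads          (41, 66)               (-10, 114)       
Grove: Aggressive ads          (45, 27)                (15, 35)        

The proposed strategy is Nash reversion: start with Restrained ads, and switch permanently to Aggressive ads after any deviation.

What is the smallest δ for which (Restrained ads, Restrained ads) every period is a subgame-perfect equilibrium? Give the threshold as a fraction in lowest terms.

48/79

For Grove: deviation gain 45−41 = 4, per-period punishment loss 41−15 = 26. IC gives δ ≥ 4/30 = 2/15.
For Clover: gain 48, loss 31 per period, so δ ≥ 48/79.
The tighter constraint is Clover's, so cooperation needs δ ≥ 48/79.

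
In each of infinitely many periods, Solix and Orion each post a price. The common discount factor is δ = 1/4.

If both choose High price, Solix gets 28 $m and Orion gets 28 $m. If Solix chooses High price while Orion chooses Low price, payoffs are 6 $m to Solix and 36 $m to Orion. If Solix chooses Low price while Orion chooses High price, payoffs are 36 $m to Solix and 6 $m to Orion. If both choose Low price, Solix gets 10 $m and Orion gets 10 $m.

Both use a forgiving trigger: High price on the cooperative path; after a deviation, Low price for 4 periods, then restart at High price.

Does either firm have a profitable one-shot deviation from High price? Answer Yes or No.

Comparing payoff streams over the 5 periods until play realigns: cooperate → 28(1+δ+…+δ^4); deviate → 36 + 10(δ+…+δ^4).
Cooperation is sustained iff (28−10)(δ+…+δ^4) ≥ 36−28.
δ+…+δ^4 = 1/4·(1−(1/4)^4)/(1−1/4) = 0.3320, and (36−28)/(28−10) = 0.4444.
0.3320 < 0.4444, so cooperation is not sustainable.

Yes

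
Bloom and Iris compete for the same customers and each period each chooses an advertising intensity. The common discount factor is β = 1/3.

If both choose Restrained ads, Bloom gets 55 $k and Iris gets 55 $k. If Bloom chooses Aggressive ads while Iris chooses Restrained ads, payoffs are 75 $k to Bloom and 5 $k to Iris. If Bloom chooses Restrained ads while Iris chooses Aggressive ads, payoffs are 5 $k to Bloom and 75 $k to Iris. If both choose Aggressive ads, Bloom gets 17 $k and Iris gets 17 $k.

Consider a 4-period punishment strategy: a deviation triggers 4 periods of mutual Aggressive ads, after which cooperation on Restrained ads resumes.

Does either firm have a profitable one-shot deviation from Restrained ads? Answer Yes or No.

Comparing payoff streams over the 5 periods until play realigns: cooperate → 55(1+β+…+β^4); deviate → 75 + 17(β+…+β^4).
Cooperation is sustained iff (55−17)(β+…+β^4) ≥ 75−55.
β+…+β^4 = 1/3·(1−(1/3)^4)/(1−1/3) = 0.4938, and (75−55)/(55−17) = 0.5263.
0.4938 < 0.5263, so cooperation is not sustainable.

Yes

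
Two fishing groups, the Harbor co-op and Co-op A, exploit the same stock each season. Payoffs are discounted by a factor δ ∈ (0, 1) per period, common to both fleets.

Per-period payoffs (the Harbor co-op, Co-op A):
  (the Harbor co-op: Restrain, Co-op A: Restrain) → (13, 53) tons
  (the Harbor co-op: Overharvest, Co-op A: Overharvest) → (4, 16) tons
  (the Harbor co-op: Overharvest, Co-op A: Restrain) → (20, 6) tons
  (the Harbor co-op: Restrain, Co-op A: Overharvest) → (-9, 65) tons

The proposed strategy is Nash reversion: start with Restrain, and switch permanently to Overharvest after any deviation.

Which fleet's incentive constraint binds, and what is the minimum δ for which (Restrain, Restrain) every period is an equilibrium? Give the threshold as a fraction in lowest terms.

the Harbor co-op; δ ≥ 7/16

the Harbor co-op's threshold: (20−13)/(20−4) = 7/16.
Co-op A's threshold: (65−53)/(65−16) = 12/49.
7/16 > 12/49, so the Harbor co-op binds and δ* = 7/16.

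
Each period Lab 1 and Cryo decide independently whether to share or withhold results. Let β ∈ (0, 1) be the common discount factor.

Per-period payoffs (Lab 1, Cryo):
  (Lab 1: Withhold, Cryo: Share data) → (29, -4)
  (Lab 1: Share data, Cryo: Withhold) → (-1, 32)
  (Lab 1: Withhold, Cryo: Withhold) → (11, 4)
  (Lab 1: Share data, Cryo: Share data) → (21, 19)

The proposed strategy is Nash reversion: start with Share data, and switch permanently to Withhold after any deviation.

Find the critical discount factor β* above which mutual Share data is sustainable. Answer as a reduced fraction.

13/28

For Lab 1: deviation gain 29−21 = 8, per-period punishment loss 21−11 = 10. IC gives β ≥ 8/18 = 4/9.
For Cryo: gain 13, loss 15 per period, so β ≥ 13/28.
The tighter constraint is Cryo's, so cooperation needs β ≥ 13/28.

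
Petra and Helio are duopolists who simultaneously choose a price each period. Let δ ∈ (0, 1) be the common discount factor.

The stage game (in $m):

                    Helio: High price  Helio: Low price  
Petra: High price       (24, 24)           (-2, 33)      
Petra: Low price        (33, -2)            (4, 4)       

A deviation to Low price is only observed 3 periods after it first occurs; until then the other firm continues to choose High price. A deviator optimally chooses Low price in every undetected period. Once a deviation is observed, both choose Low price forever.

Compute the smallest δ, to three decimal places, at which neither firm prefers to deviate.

0.677

Deviating for the 3 undetected periods gains 33−24 = 9 per period over cooperation, then loses 24−4 = 20 per period forever once punishment starts.
Gain: 9(1 + δ + … + δ^2); loss: 20·δ^3/(1−δ).
No profitable deviation ⇔ 9(1−δ^3) ≤ 20·δ^3, i.e. δ^3 ≥ 9/(9+20) = 9/29.
Hence δ ≥ (9/29)^(1/3) ≈ 0.677.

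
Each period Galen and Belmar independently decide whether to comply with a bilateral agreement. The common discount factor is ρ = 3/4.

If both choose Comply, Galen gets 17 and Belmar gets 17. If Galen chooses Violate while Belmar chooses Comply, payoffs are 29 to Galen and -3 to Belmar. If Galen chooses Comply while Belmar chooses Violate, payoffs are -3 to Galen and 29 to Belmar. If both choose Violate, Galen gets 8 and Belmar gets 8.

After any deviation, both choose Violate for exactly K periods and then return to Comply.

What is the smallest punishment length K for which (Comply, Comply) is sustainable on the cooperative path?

3

Need Σ_{k=1}^{K} ρ^k ≥ (29−17)/(17−8) = 1.3333 at ρ = 3/4.
At K = 2 the sum is 1.3125 < 1.3333; at K = 3 it is 1.7344 ≥ 1.3333.
So the minimum punishment length is K = 3.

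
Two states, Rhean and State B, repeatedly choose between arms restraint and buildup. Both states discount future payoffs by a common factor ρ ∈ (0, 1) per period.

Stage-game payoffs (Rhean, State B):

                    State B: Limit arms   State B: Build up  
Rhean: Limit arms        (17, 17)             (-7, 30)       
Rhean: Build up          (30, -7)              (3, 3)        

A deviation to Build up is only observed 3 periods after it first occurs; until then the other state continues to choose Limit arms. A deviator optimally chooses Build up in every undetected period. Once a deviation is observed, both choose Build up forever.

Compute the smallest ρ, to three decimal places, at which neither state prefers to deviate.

A deviator earns 30 for 3 periods, then 3 forever; cooperating earns 17 forever. Multiplying the IC by (1−ρ):
17 ≥ 30(1−ρ^3) + 3ρ^3, so 27·ρ^3 ≥ 13 and ρ^3 ≥ 13/27.
ρ ≥ (13/27)^(1/3) ≈ 0.784.

0.784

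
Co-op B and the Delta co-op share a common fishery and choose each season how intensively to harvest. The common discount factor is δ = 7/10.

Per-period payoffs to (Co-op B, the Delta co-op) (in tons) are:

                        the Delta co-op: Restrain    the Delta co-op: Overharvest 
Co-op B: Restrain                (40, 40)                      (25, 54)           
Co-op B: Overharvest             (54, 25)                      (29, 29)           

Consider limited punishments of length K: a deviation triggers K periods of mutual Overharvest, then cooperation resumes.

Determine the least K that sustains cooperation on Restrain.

IC: δ(1−δ^K)/(1−δ) ≥ (54−40)/(40−29) = 14/11.
With δ = 7/10: need 1 − δ^K ≥ 14/11·(1−7/10)/(7/10), i.e. δ^K ≤ 0.4545.
Since (7/10)^2 = 0.4900 and (7/10)^3 = 0.3430, the smallest such K is 3.

3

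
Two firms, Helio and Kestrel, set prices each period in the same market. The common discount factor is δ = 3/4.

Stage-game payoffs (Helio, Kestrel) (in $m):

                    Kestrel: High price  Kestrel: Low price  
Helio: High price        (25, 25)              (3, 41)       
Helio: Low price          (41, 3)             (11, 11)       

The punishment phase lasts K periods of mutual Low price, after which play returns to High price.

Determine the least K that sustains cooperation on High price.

2

No profitable deviation requires (25−11)(δ+…+δ^K) ≥ 41−25, i.e. δ+…+δ^K ≥ 8/7 ≈ 1.1429.
With δ = 3/4, the partial sums are K=1: 0.7500, K=2: 1.3125.
K = 2 is the first length at which the sum reaches 1.1429.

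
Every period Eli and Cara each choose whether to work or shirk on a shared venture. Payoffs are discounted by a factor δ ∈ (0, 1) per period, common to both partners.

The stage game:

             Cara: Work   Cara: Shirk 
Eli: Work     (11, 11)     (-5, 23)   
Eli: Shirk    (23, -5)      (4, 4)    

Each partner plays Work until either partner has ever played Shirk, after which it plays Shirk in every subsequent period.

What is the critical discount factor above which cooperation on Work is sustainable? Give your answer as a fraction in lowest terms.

Under grim trigger the critical discount factor is (T−C)/(T−P) with T = 23, C = 11, P = 4.
δ* = (23−11)/(23−4) = 12/19.

12/19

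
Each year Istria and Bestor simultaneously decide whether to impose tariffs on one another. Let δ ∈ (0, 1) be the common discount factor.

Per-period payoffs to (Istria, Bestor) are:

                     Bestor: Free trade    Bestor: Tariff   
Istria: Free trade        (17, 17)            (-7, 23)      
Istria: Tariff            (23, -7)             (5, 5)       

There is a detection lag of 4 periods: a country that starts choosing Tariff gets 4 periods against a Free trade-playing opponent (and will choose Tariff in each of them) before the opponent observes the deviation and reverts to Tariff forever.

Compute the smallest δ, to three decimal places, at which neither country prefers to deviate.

0.760

A deviator earns 23 for 4 periods, then 5 forever; cooperating earns 17 forever. Multiplying the IC by (1−δ):
17 ≥ 23(1−δ^4) + 5δ^4, so 18·δ^4 ≥ 6 and δ^4 ≥ 1/3.
δ ≥ (1/3)^(1/4) ≈ 0.760.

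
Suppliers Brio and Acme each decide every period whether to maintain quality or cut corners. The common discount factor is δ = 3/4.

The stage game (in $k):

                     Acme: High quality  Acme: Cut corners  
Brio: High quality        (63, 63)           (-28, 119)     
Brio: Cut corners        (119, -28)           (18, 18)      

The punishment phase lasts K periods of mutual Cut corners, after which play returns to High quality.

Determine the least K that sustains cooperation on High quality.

No profitable deviation requires (63−18)(δ+…+δ^K) ≥ 119−63, i.e. δ+…+δ^K ≥ 56/45 ≈ 1.2444.
With δ = 3/4, the partial sums are K=1: 0.7500, K=2: 1.3125.
K = 2 is the first length at which the sum reaches 1.2444.

2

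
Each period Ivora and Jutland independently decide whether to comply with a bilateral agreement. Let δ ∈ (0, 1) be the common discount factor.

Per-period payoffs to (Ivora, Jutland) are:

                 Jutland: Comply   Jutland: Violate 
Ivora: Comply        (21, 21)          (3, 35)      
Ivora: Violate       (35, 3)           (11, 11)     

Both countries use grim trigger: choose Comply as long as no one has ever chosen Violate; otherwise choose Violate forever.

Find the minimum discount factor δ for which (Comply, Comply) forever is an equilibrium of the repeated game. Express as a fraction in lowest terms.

Cooperation forever yields 21 each period: 21/(1−δ).
Deviating yields 35 once, then 11 forever: 35 + 11δ/(1−δ).
No profitable deviation requires 21/(1−δ) ≥ 35 + 11δ/(1−δ).
Multiplying by (1−δ): 21 ≥ 35(1−δ) + 11δ = 35 − 24δ.
So 24δ ≥ 14, i.e. δ ≥ 14/24 = 7/12.

7/12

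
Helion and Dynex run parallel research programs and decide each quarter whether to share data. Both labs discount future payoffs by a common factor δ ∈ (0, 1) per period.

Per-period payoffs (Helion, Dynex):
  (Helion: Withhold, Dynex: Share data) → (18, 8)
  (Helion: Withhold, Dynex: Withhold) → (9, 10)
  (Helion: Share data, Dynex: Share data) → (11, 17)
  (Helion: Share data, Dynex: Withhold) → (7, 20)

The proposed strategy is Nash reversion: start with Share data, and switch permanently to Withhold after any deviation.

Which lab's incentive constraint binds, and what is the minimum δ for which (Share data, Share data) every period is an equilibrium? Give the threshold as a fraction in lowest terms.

Helion's threshold: (18−11)/(18−9) = 7/9.
Dynex's threshold: (20−17)/(20−10) = 3/10.
7/9 > 3/10, so Helion binds and δ* = 7/9.

Helion; δ ≥ 7/9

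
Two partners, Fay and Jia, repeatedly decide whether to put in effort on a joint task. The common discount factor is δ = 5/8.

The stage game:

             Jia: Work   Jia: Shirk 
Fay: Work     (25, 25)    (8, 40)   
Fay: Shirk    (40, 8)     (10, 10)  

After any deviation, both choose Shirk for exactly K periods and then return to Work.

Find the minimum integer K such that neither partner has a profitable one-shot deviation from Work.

2

No profitable deviation requires (25−10)(δ+…+δ^K) ≥ 40−25, i.e. δ+…+δ^K ≥ 1 ≈ 1.0000.
With δ = 5/8, the partial sums are K=1: 0.6250, K=2: 1.0156.
K = 2 is the first length at which the sum reaches 1.0000.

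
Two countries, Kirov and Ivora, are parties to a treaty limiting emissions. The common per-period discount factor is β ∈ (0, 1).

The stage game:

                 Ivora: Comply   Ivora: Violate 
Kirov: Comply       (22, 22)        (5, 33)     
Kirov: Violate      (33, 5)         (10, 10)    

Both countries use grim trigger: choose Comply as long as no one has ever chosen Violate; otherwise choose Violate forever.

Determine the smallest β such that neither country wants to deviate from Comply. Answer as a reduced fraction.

One-period gain from deviating is 33 − 22 = 11. The loss is 22 − 10 = 12 in every subsequent period, with present value 12·β/(1−β).
Deviation is unprofitable when 12·β/(1−β) ≥ 11, i.e. β/(1−β) ≥ 11/12.
Equivalently β ≥ 11/(11+12) = 11/23.

11/23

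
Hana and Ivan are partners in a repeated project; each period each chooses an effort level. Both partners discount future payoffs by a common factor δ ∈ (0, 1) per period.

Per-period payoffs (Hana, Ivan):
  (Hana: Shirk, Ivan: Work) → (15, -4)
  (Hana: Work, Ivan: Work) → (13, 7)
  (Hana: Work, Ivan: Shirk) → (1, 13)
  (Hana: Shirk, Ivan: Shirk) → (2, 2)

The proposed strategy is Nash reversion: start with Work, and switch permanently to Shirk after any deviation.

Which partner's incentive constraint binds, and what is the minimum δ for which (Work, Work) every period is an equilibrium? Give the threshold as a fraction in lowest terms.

Ivan; δ ≥ 6/11

For Hana: deviation gain 15−13 = 2, per-period punishment loss 13−2 = 11. IC gives δ ≥ 2/13.
For Ivan: gain 6, loss 5 per period, so δ ≥ 6/11.
The tighter constraint is Ivan's, so cooperation needs δ ≥ 6/11.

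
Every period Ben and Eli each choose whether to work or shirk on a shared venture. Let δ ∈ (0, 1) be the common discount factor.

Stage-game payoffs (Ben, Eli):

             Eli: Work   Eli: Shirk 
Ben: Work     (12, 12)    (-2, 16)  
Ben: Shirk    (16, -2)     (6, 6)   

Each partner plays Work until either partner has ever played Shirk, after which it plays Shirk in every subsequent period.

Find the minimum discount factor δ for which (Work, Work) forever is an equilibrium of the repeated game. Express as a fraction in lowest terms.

One-period gain from deviating is 16 − 12 = 4. The loss is 12 − 6 = 6 in every subsequent period, with present value 6·δ/(1−δ).
Deviation is unprofitable when 6·δ/(1−δ) ≥ 4, i.e. δ/(1−δ) ≥ 2/3.
Equivalently δ ≥ 4/(4+6) = 2/5.

2/5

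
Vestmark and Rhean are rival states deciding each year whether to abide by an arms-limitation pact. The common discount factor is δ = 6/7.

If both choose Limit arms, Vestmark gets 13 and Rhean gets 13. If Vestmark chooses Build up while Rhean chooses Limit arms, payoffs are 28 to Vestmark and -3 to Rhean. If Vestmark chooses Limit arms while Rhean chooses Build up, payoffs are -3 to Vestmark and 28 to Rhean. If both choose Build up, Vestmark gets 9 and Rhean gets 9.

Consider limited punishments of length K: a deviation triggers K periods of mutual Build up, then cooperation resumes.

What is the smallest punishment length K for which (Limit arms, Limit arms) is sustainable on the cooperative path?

No profitable deviation requires (13−9)(δ+…+δ^K) ≥ 28−13, i.e. δ+…+δ^K ≥ 15/4 ≈ 3.7500.
With δ = 6/7, the partial sums are K=1: 0.8571, K=2: 1.5918, …, K=5: 3.2240, K=6: 3.6206, K=7: 3.9605.
K = 7 is the first length at which the sum reaches 3.7500.

7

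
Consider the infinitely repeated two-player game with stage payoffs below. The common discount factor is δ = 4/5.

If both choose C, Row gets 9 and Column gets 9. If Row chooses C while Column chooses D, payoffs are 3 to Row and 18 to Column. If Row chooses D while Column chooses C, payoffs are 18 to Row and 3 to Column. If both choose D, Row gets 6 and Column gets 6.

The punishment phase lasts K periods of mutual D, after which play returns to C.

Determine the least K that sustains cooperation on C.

7

IC: δ(1−δ^K)/(1−δ) ≥ (18−9)/(9−6) = 3.
With δ = 4/5: need 1 − δ^K ≥ 3·(1−4/5)/(4/5), i.e. δ^K ≤ 0.2500.
Since (4/5)^6 = 0.2621 and (4/5)^7 = 0.2097, the smallest such K is 7.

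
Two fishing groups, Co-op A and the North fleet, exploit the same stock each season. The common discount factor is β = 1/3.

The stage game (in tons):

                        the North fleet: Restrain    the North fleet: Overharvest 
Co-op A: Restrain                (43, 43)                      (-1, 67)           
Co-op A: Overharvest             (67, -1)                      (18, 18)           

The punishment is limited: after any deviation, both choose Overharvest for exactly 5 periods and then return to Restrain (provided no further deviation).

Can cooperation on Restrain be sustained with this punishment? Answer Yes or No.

IC: β+…+β^5 ≥ (67−43)/(43−18) = 24/25.
At β = 1/3: partial sum = 0.4979 < 0.9600. Cooperation not sustainable.

No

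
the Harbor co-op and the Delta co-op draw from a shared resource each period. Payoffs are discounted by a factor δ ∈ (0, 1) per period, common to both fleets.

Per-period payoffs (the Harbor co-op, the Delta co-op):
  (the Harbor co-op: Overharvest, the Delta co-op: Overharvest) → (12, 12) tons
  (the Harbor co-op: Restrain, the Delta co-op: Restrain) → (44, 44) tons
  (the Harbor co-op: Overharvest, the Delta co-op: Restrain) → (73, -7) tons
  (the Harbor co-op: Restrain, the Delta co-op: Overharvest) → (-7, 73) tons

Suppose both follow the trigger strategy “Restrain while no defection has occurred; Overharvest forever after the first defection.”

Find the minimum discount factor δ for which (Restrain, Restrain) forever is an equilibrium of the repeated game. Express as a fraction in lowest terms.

Under grim trigger the critical discount factor is (T−C)/(T−P) with T = 73, C = 44, P = 12.
δ* = (73−44)/(73−12) = 29/61.

29/61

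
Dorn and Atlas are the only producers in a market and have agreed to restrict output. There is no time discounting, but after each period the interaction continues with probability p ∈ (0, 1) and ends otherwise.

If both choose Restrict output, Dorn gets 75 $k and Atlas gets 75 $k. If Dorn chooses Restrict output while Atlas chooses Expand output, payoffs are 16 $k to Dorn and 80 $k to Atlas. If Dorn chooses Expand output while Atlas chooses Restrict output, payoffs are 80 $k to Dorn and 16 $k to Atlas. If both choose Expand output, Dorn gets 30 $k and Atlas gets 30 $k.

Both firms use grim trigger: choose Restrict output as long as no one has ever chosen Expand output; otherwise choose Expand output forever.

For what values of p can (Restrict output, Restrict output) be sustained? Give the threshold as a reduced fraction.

With no time discounting, the continuation probability p plays the role of the discount factor.
Grim-trigger IC: 75/(1−p) ≥ 80 + 30p/(1−p) ⇒ p ≥ (80−75)/(80−30) = 1/10.

1/10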